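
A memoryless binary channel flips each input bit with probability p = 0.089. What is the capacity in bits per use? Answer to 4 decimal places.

Binary symmetric channel: C = 1 − h₂(ε) where h₂ is the binary entropy function.
h₂(0.089) = −0.089·log₂0.089 − 0.911·log₂0.911 = 0.4331.
C = 1 − 0.4331 = 0.5669 bits per channel use.

0.5669 bits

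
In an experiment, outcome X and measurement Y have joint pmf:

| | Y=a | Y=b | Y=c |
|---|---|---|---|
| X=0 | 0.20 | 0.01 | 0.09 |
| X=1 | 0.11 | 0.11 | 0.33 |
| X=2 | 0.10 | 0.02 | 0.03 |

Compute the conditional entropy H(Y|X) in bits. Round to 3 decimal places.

1.263 bits

Chain rule: H(Y|X) = H(X,Y) − H(X).
Marginals: p(X) = (0.3000, 0.5500, 0.1500), p(Y) = (0.4100, 0.1400, 0.4500).
H(X,Y) = 2.6687 bits; H(X) = 1.4060 bits.
H(Y|X) = 2.6687 − 1.4060 = 1.263 bits.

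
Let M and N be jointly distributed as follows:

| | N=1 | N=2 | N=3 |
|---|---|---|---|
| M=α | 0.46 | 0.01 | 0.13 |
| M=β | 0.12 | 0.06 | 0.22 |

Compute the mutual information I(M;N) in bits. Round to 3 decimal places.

0.170 bits

Marginals: p(M) = (0.6000, 0.4000), p(N) = (0.5800, 0.0700, 0.3500).
I(M;N) = H(M) + H(N) − H(M,N).
H(M) = 0.9710, H(N) = 1.2545, H(M,N) = 2.0556.
I(M;N) = 0.9710 + 1.2545 − 2.0556 = 0.170 bits.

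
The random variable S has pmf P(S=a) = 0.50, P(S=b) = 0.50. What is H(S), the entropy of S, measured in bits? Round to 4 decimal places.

1.0000 bits

H(S) = −Σ p·log₂ p.
  −(0.50)·log₂(0.50) = 0.50000
  −(0.50)·log₂(0.50) = 0.50000
Sum: 0.50000 + 0.50000 = 1.0000 bits.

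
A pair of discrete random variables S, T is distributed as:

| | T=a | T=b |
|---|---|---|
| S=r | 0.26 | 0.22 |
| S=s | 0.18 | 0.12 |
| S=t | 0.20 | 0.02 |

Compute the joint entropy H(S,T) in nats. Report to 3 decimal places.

1.647 nats

H(S,T) = −Σ p(x,y)·ln p(x,y) over all 6 cells.
  cell (r,a): −0.26·ln0.26 = 0.3502
  cell (r,b): −0.22·ln0.22 = 0.3331
  cell (s,a): −0.18·ln0.18 = 0.3087
  cell (s,b): −0.12·ln0.12 = 0.2544
  cell (t,a): −0.20·ln0.20 = 0.3219
  cell (t,b): −0.02·ln0.02 = 0.0782
Sum = 1.647 nats.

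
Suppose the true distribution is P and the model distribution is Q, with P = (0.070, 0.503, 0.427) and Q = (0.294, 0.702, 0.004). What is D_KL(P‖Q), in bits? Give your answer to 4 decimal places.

2.4903 bits

D(P‖Q) = Σ p·log₂(p/q).
  0.070·log₂(0.070/0.294) = -0.14493
  0.503·log₂(0.503/0.702) = -0.24190
  0.427·log₂(0.427/0.004) = 2.87717
D(P‖Q) = 2.4903 bits.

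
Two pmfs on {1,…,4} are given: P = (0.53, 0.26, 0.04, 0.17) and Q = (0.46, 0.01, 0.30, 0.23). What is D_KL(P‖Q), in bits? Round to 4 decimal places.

1.1400 bits

D(P‖Q) = Σ p·log₂(p/q).
  0.53·log₂(0.53/0.46) = 0.10831
  0.26·log₂(0.26/0.01) = 1.22211
  0.04·log₂(0.04/0.30) = -0.11628
  0.17·log₂(0.17/0.23) = -0.07414
D(P‖Q) = 1.1400 bits.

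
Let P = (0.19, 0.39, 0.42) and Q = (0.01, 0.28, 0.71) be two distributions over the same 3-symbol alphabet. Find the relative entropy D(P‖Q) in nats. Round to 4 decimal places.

0.4682 nats

D(P‖Q) = Σ p·ln(p/q).
  0.19·ln(0.19/0.01) = 0.55944
  0.39·ln(0.39/0.28) = 0.12923
  0.42·ln(0.42/0.71) = -0.22050
D(P‖Q) = 0.4682 nats.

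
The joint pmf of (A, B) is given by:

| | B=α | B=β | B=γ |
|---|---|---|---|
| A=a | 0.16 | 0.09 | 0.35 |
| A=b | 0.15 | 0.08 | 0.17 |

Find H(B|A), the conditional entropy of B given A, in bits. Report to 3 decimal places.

1.431 bits

Chain rule: H(B|A) = H(A,B) − H(A).
Marginals: p(A) = (0.6000, 0.4000), p(B) = (0.3100, 0.1700, 0.5200).
H(A,B) = 2.4024 bits; H(A) = 0.9710 bits.
H(B|A) = 2.4024 − 0.9710 = 1.431 bits.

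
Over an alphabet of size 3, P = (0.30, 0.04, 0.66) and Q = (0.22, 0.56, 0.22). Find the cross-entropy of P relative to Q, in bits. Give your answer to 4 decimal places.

H(P,Q) = −Σ p·log₂ q.
  −0.30·log₂(0.22) = 0.65533
  −0.04·log₂(0.56) = 0.03346
  −0.66·log₂(0.22) = 1.44172
H(P,Q) = 2.1305 bits.

2.1305 bits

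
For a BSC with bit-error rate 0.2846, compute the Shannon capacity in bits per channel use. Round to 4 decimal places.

0.1384 bits

Binary symmetric channel: C = 1 − h₂(ε) where h₂ is the binary entropy function.
h₂(0.2846) = −0.2846·log₂0.2846 − 0.7154·log₂0.7154 = 0.8616.
C = 1 − 0.8616 = 0.1384 bits per channel use.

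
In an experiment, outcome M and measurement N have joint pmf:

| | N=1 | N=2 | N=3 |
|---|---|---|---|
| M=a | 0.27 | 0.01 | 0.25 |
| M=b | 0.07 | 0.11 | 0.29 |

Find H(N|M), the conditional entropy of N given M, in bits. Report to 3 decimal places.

1.216 bits

Chain rule: H(N|M) = H(M,N) − H(M).
Marginals: p(M) = (0.5300, 0.4700), p(N) = (0.3400, 0.1200, 0.5400).
H(M,N) = 2.2132 bits; H(M) = 0.9974 bits.
H(N|M) = 2.2132 − 0.9974 = 1.216 bits.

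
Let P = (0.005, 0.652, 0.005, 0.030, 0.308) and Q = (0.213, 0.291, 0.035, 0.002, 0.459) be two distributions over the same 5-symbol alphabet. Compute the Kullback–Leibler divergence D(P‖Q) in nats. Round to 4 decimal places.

0.4559 nats

D(P‖Q) = Σ p·ln(p/q).
  0.005·ln(0.005/0.213) = -0.01876
  0.652·ln(0.652/0.291) = 0.52598
  0.005·ln(0.005/0.035) = -0.00973
  0.030·ln(0.030/0.002) = 0.08124
  0.308·ln(0.308/0.459) = -0.12288
D(P‖Q) = 0.4559 nats.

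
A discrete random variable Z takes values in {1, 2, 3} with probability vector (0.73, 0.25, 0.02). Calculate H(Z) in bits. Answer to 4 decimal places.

H(Z) = −Σ p·log₂ p.
  −(0.73)·log₂(0.73) = 0.33144
  −(0.25)·log₂(0.25) = 0.50000
  −(0.02)·log₂(0.02) = 0.11288
Sum: 0.33144 + 0.50000 + 0.11288 = 0.9443 bits.

0.9443 bits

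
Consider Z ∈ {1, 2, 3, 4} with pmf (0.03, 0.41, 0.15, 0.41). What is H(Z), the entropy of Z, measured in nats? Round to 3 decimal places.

H(Z) = −Σ p·ln p.
  −(0.03)·ln(0.03) = 0.1052
  −(0.41)·ln(0.41) = 0.3656
  −(0.15)·ln(0.15) = 0.2846
  −(0.41)·ln(0.41) = 0.3656
Sum: 0.1052 + 0.3656 + 0.2846 + 0.3656 = 1.121 nats.

1.121 nats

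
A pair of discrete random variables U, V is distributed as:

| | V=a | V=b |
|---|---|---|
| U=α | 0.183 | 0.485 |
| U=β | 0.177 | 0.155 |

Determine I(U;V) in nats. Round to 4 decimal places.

0.0318 nats

Marginals: p(U) = (0.6680, 0.3320), p(V) = (0.3600, 0.6400).
I(U;V) = H(U) + H(V) − H(U,V).
H(U) = 0.6356, H(V) = 0.6534, H(U,V) = 1.2572.
I(U;V) = 0.6356 + 0.6534 − 1.2572 = 0.0318 nats.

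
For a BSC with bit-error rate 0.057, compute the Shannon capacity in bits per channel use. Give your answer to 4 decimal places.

0.6846 bits

Binary symmetric channel: C = 1 − h₂(ε) where h₂ is the binary entropy function.
h₂(0.057) = −0.057·log₂0.057 − 0.943·log₂0.943 = 0.3154.
C = 1 − 0.3154 = 0.6846 bits per channel use.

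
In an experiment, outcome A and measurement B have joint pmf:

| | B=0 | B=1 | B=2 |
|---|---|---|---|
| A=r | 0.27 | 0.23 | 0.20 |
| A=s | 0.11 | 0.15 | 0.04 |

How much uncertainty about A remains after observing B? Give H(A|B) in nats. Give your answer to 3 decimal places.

0.592 nats

Marginals: p(A) = (0.7000, 0.3000), p(B) = (0.3800, 0.3800, 0.2400).
H(A|B) = Σ p(B) · H(A|B=·).
  B=0: p=0.3800, H(A|B=0) = 0.6017
  B=1: p=0.3800, H(A|B=1) = 0.6708
  B=2: p=0.2400, H(A|B=2) = 0.4506
Weighted sum = 0.592 nats.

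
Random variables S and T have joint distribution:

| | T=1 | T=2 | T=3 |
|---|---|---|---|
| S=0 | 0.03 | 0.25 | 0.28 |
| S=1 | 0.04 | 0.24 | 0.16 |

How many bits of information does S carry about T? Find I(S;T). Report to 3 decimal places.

0.015 bits

Marginals: p(S) = (0.5600, 0.4400), p(T) = (0.0700, 0.4900, 0.4400).
I(S;T) = H(S) + H(T) − H(S,T).
H(S) = 0.9896, H(T) = 1.2940, H(S,T) = 2.2689.
I(S;T) = 0.9896 + 1.2940 − 2.2689 = 0.015 bits.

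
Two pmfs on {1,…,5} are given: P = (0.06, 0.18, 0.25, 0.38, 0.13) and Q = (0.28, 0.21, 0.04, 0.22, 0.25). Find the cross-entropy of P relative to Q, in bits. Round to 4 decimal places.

H(P,Q) = −Σ p·log₂ q.
  −0.06·log₂(0.28) = 0.11019
  −0.18·log₂(0.21) = 0.40528
  −0.25·log₂(0.04) = 1.16096
  −0.38·log₂(0.22) = 0.83008
  −0.13·log₂(0.25) = 0.26000
H(P,Q) = 2.7665 bits.

2.7665 bits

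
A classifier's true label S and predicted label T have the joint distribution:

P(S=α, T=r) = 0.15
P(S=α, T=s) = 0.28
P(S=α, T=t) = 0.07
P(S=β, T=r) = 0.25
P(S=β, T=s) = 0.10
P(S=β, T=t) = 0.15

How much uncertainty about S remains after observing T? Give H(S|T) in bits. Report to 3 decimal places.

0.896 bits

Marginals: p(S) = (0.5000, 0.5000), p(T) = (0.4000, 0.3800, 0.2200).
H(S|T) = Σ p(T) · H(S|T=·).
  T=r: p=0.4000, H(S|T=r) = 0.9544
  T=s: p=0.3800, H(S|T=s) = 0.8315
  T=t: p=0.2200, H(S|T=t) = 0.9024
Weighted sum = 0.896 bits.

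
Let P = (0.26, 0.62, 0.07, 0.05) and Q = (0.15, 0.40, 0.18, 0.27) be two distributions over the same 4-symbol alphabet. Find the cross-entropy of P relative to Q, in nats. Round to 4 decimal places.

1.2469 nats

H(P,Q) = −Σ p·ln q.
  −0.26·ln(0.15) = 0.49325
  −0.62·ln(0.40) = 0.56810
  −0.07·ln(0.18) = 0.12004
  −0.05·ln(0.27) = 0.06547
H(P,Q) = 1.2469 nats.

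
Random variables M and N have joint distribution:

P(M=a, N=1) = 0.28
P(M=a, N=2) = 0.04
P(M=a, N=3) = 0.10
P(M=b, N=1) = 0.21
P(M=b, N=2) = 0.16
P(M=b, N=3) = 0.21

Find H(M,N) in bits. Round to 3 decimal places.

H(M,N) = −Σ p(x,y)·log₂ p(x,y) over all 6 cells.
  cell (a,1): −0.28·log₂0.28 = 0.5142
  cell (a,2): −0.04·log₂0.04 = 0.1858
  cell (a,3): −0.10·log₂0.10 = 0.3322
  cell (b,1): −0.21·log₂0.21 = 0.4728
  cell (b,2): −0.16·log₂0.16 = 0.4230
  cell (b,3): −0.21·log₂0.21 = 0.4728
Sum = 2.401 bits.

2.401 bits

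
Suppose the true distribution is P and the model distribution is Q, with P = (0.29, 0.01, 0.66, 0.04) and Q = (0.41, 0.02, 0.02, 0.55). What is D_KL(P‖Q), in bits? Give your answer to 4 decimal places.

3.0232 bits

D(P‖Q) = Σ p·log₂(p/q).
  0.29·log₂(0.29/0.41) = -0.14488
  0.01·log₂(0.01/0.02) = -0.01000
  0.66·log₂(0.66/0.02) = 3.32930
  0.04·log₂(0.04/0.55) = -0.15125
D(P‖Q) = 3.0232 bits.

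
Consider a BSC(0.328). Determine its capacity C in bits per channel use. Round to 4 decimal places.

0.0871 bits

Binary symmetric channel: C = 1 − h₂(ε) where h₂ is the binary entropy function.
h₂(0.328) = −0.328·log₂0.328 − 0.672·log₂0.672 = 0.9129.
C = 1 − 0.9129 = 0.0871 bits per channel use.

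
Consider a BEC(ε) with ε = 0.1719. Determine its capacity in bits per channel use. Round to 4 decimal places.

Binary erasure channel: capacity C = 1 − ε.
C = 1 − 0.1719 = 0.8281 bits per channel use.

0.8281 bits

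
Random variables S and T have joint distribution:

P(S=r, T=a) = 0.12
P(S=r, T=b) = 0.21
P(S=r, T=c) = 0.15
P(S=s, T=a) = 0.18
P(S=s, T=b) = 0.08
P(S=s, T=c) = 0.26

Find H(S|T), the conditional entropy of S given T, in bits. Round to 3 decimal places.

0.926 bits

Marginals: p(S) = (0.4800, 0.5200), p(T) = (0.3000, 0.2900, 0.4100).
H(S|T) = Σ p(T) · H(S|T=·).
  T=a: p=0.3000, H(S|T=a) = 0.9710
  T=b: p=0.2900, H(S|T=b) = 0.8498
  T=c: p=0.4100, H(S|T=c) = 0.9474
Weighted sum = 0.926 bits.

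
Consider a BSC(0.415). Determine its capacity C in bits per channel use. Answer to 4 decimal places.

0.0209 bits

Binary symmetric channel: C = 1 − h₂(ε) where h₂ is the binary entropy function.
h₂(0.415) = −0.415·log₂0.415 − 0.585·log₂0.585 = 0.9791.
C = 1 − 0.9791 = 0.0209 bits per channel use.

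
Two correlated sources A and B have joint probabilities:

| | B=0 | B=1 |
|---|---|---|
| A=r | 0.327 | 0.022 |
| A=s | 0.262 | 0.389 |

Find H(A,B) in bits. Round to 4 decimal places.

H(A,B) = −Σ p(x,y)·log₂ p(x,y) over all 4 cells.
  cell (r,0): −0.327·log₂0.327 = 0.52733
  cell (r,1): −0.022·log₂0.022 = 0.12114
  cell (s,0): −0.262·log₂0.262 = 0.50628
  cell (s,1): −0.389·log₂0.389 = 0.52988
Sum = 1.6846 bits.

1.6846 bits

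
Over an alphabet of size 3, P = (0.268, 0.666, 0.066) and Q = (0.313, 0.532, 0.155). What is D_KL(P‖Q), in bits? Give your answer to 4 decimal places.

0.0745 bits

D(P‖Q) = Σ p·log₂(p/q).
  0.268·log₂(0.268/0.313) = -0.06001
  0.666·log₂(0.666/0.532) = 0.21585
  0.066·log₂(0.066/0.155) = -0.08129
D(P‖Q) = 0.0745 bits.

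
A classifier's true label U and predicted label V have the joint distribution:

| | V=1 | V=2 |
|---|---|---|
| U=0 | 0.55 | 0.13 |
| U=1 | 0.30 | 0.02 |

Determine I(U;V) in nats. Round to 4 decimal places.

0.0161 nats

Marginals: p(U) = (0.6800, 0.3200), p(V) = (0.8500, 0.1500).
I(U;V) = Σ p(x,y)·ln[p(x,y)/(p(x)p(y))].
  (0,1): 0.55·ln(0.9516) = -0.02731
  (0,2): 0.13·ln(1.2745) = 0.03153
  (1,1): 0.30·ln(1.1029) = 0.02939
  (1,2): 0.02·ln(0.4167) = -0.01751
Sum = 0.0161 nats.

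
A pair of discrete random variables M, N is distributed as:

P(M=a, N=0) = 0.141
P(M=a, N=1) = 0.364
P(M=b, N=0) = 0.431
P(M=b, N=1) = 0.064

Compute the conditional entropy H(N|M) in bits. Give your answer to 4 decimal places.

0.7064 bits

Marginals: p(M) = (0.5050, 0.4950), p(N) = (0.5720, 0.4280).
H(N|M) = Σ p(M) · H(N|M=·).
  M=a: p=0.5050, H(N|M=a) = 0.8544
  M=b: p=0.4950, H(N|M=b) = 0.5555
Weighted sum = 0.7064 bits.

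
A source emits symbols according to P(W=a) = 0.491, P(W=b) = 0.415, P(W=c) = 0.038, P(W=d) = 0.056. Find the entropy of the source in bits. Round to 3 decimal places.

1.443 bits

H(W) = −Σ p·log₂ p.
  −(0.491)·log₂(0.491) = 0.5039
  −(0.415)·log₂(0.415) = 0.5266
  −(0.038)·log₂(0.038) = 0.1793
  −(0.056)·log₂(0.056) = 0.2329
Sum: 0.5039 + 0.5266 + 0.1793 + 0.2329 = 1.443 bits.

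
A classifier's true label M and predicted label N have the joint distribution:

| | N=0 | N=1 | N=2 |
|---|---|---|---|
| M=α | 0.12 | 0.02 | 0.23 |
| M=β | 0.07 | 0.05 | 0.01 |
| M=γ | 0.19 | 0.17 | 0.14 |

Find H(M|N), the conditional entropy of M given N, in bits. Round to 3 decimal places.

1.251 bits

Marginals: p(M) = (0.3700, 0.1300, 0.5000), p(N) = (0.3800, 0.2400, 0.3800).
H(M|N) = Σ p(N) · H(M|N=·).
  N=0: p=0.3800, H(M|N=0) = 1.4747
  N=1: p=0.2400, H(M|N=1) = 1.1226
  N=2: p=0.3800, H(M|N=2) = 1.1073
Weighted sum = 1.251 bits.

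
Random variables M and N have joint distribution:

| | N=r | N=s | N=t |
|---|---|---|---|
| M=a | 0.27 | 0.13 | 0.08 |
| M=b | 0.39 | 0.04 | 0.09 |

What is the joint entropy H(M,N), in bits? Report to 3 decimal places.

2.212 bits

H(M,N) = −Σ p(x,y)·log₂ p(x,y) over all 6 cells.
  cell (a,r): −0.27·log₂0.27 = 0.5100
  cell (a,s): −0.13·log₂0.13 = 0.3826
  cell (a,t): −0.08·log₂0.08 = 0.2915
  cell (b,r): −0.39·log₂0.39 = 0.5298
  cell (b,s): −0.04·log₂0.04 = 0.1858
  cell (b,t): −0.09·log₂0.09 = 0.3127
Sum = 2.212 bits.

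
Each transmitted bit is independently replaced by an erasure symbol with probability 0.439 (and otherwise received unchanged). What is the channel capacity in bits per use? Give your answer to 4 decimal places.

Binary erasure channel: capacity C = 1 − ε.
C = 1 − 0.439 = 0.5610 bits per channel use.

0.5610 bits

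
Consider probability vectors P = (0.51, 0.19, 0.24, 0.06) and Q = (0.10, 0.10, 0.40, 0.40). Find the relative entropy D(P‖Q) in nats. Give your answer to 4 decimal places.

0.7164 nats

D(P‖Q) = Σ p·ln(p/q).
  0.51·ln(0.51/0.10) = 0.83091
  0.19·ln(0.19/0.10) = 0.12195
  0.24·ln(0.24/0.40) = -0.12260
  0.06·ln(0.06/0.40) = -0.11383
D(P‖Q) = 0.7164 nats.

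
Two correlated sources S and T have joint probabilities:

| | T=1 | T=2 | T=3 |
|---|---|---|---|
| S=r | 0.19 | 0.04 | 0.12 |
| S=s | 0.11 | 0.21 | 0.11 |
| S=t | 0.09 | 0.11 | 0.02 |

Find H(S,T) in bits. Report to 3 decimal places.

H(S,T) = −Σ p(x,y)·log₂ p(x,y) over all 9 cells.
  cell (r,1): −0.19·log₂0.19 = 0.4552
  cell (r,2): −0.04·log₂0.04 = 0.1858
  cell (r,3): −0.12·log₂0.12 = 0.3671
  cell (s,1): −0.11·log₂0.11 = 0.3503
  cell (s,2): −0.21·log₂0.21 = 0.4728
  cell (s,3): −0.11·log₂0.11 = 0.3503
  cell (t,1): −0.09·log₂0.09 = 0.3127
  cell (t,2): −0.11·log₂0.11 = 0.3503
  cell (t,3): −0.02·log₂0.02 = 0.1129
Sum = 2.957 bits.

2.957 bits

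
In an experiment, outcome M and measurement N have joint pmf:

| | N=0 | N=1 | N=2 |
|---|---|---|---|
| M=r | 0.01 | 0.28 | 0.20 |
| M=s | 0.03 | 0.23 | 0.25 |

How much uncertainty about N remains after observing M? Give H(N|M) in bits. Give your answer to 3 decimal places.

1.185 bits

Marginals: p(M) = (0.4900, 0.5100), p(N) = (0.0400, 0.5100, 0.4500).
H(N|M) = Σ p(M) · H(N|M=·).
  M=r: p=0.4900, H(N|M=r) = 1.1036
  M=s: p=0.5100, H(N|M=s) = 1.2628
Weighted sum = 1.185 bits.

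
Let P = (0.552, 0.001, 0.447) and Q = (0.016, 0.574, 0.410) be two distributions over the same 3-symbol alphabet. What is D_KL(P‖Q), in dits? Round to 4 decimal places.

0.8629 dits

D(P‖Q) = Σ p·log₁₀(p/q).
  0.552·log₁₀(0.552/0.016) = 0.84888
  0.001·log₁₀(0.001/0.574) = -0.00276
  0.447·log₁₀(0.447/0.410) = 0.01677
D(P‖Q) = 0.8629 dits.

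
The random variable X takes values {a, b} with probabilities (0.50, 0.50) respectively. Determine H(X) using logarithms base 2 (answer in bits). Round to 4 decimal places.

1.0000 bits

H(X) = −Σ p·log₂ p.
  −(0.50)·log₂(0.50) = 0.50000
  −(0.50)·log₂(0.50) = 0.50000
Sum: 0.50000 + 0.50000 = 1.0000 bits.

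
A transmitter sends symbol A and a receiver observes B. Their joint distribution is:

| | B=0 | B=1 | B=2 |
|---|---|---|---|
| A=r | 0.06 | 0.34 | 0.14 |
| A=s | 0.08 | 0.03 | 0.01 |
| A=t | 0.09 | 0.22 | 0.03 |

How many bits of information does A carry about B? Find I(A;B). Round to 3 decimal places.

0.134 bits

Marginals: p(A) = (0.5400, 0.1200, 0.3400), p(B) = (0.2300, 0.5900, 0.1800).
I(A;B) = Σ p(x,y)·log₂[p(x,y)/(p(x)p(y))].
  (r,0): 0.06·log₂(0.4831) = -0.0630
  (r,1): 0.34·log₂(1.0672) = 0.0319
  (r,2): 0.14·log₂(1.4403) = 0.0737
  (s,0): 0.08·log₂(2.8986) = 0.1228
  (s,1): 0.03·log₂(0.4237) = -0.0372
  (s,2): 0.01·log₂(0.4630) = -0.0111
  (t,0): 0.09·log₂(1.1509) = 0.0182
  (t,1): 0.22·log₂(1.0967) = 0.0293
  (t,2): 0.03·log₂(0.4902) = -0.0309
Sum = 0.134 bits.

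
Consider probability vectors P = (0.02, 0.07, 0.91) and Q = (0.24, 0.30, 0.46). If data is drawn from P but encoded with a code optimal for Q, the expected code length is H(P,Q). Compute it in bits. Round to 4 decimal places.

H(P,Q) = −Σ p·log₂ q.
  −0.02·log₂(0.24) = 0.04118
  −0.07·log₂(0.30) = 0.12159
  −0.91·log₂(0.46) = 1.01947
H(P,Q) = 1.1822 bits.

1.1822 bits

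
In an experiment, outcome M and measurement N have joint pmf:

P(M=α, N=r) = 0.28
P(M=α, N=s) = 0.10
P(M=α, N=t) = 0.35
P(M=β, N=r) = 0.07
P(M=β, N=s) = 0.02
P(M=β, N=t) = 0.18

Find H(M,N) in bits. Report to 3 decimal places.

2.203 bits

H(M,N) = −Σ p(x,y)·log₂ p(x,y) over all 6 cells.
  cell (α,r): −0.28·log₂0.28 = 0.5142
  cell (α,s): −0.10·log₂0.10 = 0.3322
  cell (α,t): −0.35·log₂0.35 = 0.5301
  cell (β,r): −0.07·log₂0.07 = 0.2686
  cell (β,s): −0.02·log₂0.02 = 0.1129
  cell (β,t): −0.18·log₂0.18 = 0.4453
Sum = 2.203 bits.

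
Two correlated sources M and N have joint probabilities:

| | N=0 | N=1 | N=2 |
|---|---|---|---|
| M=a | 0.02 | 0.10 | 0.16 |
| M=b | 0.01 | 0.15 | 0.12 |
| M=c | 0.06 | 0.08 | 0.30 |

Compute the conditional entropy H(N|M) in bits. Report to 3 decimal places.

Marginals: p(M) = (0.2800, 0.2800, 0.4400), p(N) = (0.0900, 0.3300, 0.5800).
H(N|M) = Σ p(M) · H(N|M=·).
  M=a: p=0.2800, H(N|M=a) = 1.2638
  M=b: p=0.2800, H(N|M=b) = 1.1780
  M=c: p=0.4400, H(N|M=c) = 1.2159
Weighted sum = 1.219 bits.

1.219 bits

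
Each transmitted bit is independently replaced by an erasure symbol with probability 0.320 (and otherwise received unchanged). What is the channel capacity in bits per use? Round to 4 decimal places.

Binary erasure channel: capacity C = 1 − ε.
C = 1 − 0.320 = 0.6800 bits per channel use.

0.6800 bits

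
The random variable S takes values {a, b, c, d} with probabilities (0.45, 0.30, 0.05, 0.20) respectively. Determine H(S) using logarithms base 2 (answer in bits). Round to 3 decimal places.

H(S) = −Σ p·log₂ p.
  −(0.45)·log₂(0.45) = 0.5184
  −(0.30)·log₂(0.30) = 0.5211
  −(0.05)·log₂(0.05) = 0.2161
  −(0.20)·log₂(0.20) = 0.4644
Sum: 0.5184 + 0.5211 + 0.2161 + 0.4644 = 1.720 bits.

1.720 bits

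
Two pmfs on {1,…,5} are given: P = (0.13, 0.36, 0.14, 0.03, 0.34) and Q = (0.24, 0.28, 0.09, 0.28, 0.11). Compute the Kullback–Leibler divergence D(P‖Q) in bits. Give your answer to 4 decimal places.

0.5616 bits

D(P‖Q) = Σ p·log₂(p/q).
  0.13·log₂(0.13/0.24) = -0.11499
  0.36·log₂(0.36/0.28) = 0.13053
  0.14·log₂(0.14/0.09) = 0.08924
  0.03·log₂(0.03/0.28) = -0.09667
  0.34·log₂(0.34/0.11) = 0.55353
D(P‖Q) = 0.5616 bits.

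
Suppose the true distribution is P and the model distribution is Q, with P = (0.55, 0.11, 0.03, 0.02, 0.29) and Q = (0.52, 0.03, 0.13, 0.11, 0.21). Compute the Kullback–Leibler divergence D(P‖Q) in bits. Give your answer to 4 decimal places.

D(P‖Q) = Σ p·log₂(p/q).
  0.55·log₂(0.55/0.52) = 0.04451
  0.11·log₂(0.11/0.03) = 0.20619
  0.03·log₂(0.03/0.13) = -0.06346
  0.02·log₂(0.02/0.11) = -0.04919
  0.29·log₂(0.29/0.21) = 0.13504
D(P‖Q) = 0.2731 bits.

0.2731 bits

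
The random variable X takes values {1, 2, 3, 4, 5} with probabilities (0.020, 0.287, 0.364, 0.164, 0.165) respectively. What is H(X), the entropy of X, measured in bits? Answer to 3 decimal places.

2.017 bits

H(X) = −Σ p·log₂ p.
  −(0.020)·log₂(0.020) = 0.1129
  −(0.287)·log₂(0.287) = 0.5169
  −(0.364)·log₂(0.364) = 0.5307
  −(0.164)·log₂(0.164) = 0.4278
  −(0.165)·log₂(0.165) = 0.4289
Sum: 0.1129 + 0.5169 + 0.5307 + 0.4278 + 0.4289 = 2.017 bits.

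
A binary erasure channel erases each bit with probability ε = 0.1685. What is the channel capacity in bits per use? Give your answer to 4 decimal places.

0.8315 bits

Binary erasure channel: capacity C = 1 − ε.
C = 1 − 0.1685 = 0.8315 bits per channel use.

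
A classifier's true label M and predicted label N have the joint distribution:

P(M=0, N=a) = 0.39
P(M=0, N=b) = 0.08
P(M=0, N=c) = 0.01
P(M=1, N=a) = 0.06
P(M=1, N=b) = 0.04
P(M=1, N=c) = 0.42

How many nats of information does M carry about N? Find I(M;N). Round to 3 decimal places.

0.392 nats

Marginals: p(M) = (0.4800, 0.5200), p(N) = (0.4500, 0.1200, 0.4300).
I(M;N) = Σ p(x,y)·ln[p(x,y)/(p(x)p(y))].
  (0,a): 0.39·ln(1.8056) = 0.2304
  (0,b): 0.08·ln(1.3889) = 0.0263
  (0,c): 0.01·ln(0.0484) = -0.0303
  (1,a): 0.06·ln(0.2564) = -0.0817
  (1,b): 0.04·ln(0.6410) = -0.0178
  (1,c): 0.42·ln(1.8784) = 0.2648
Sum = 0.392 nats.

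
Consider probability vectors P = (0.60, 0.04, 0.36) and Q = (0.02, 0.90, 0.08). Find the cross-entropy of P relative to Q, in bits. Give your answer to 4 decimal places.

4.7042 bits

H(P,Q) = −Σ p·log₂ q.
  −0.60·log₂(0.02) = 3.38631
  −0.04·log₂(0.90) = 0.00608
  −0.36·log₂(0.08) = 1.31179
H(P,Q) = 4.7042 bits.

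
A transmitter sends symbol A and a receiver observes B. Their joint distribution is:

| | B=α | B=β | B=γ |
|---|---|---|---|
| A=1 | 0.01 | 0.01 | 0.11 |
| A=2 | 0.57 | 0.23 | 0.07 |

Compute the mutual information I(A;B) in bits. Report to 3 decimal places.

Marginals: p(A) = (0.1300, 0.8700), p(B) = (0.5800, 0.2400, 0.1800).
I(A;B) = H(A) + H(B) − H(A,B).
H(A) = 0.5574, H(B) = 1.3952, H(A,B) = 1.7016.
I(A;B) = 0.5574 + 1.3952 − 1.7016 = 0.251 bits.

0.251 bits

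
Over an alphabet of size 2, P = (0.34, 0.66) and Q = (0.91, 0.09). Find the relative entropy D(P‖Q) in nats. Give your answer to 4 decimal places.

0.9803 nats

D(P‖Q) = Σ p·ln(p/q).
  0.34·ln(0.34/0.91) = -0.33473
  0.66·ln(0.66/0.09) = 1.31500
D(P‖Q) = 0.9803 nats.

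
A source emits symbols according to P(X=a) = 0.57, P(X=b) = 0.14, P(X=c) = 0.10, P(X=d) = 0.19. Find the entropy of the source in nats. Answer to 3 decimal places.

H(X) = −Σ p·ln p.
  −(0.57)·ln(0.57) = 0.3204
  −(0.14)·ln(0.14) = 0.2753
  −(0.10)·ln(0.10) = 0.2303
  −(0.19)·ln(0.19) = 0.3155
Sum: 0.3204 + 0.2753 + 0.2303 + 0.3155 = 1.141 nats.

1.141 nats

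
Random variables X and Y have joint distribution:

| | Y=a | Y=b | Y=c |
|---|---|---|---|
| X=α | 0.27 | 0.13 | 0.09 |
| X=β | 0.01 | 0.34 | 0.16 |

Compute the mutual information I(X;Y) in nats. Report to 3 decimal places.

0.209 nats

Marginals: p(X) = (0.4900, 0.5100), p(Y) = (0.2800, 0.4700, 0.2500).
I(X;Y) = H(X) + H(Y) − H(X,Y).
H(X) = 0.6929, H(Y) = 1.0579, H(X,Y) = 1.5415.
I(X;Y) = 0.6929 + 1.0579 − 1.5415 = 0.209 nats.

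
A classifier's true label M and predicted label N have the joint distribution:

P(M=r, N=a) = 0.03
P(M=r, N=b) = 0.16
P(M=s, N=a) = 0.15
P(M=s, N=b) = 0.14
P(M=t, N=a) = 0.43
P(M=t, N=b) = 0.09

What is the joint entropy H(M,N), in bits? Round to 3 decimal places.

H(M,N) = −Σ p(x,y)·log₂ p(x,y) over all 6 cells.
  cell (r,a): −0.03·log₂0.03 = 0.1518
  cell (r,b): −0.16·log₂0.16 = 0.4230
  cell (s,a): −0.15·log₂0.15 = 0.4105
  cell (s,b): −0.14·log₂0.14 = 0.3971
  cell (t,a): −0.43·log₂0.43 = 0.5236
  cell (t,b): −0.09·log₂0.09 = 0.3127
Sum = 2.219 bits.

2.219 bits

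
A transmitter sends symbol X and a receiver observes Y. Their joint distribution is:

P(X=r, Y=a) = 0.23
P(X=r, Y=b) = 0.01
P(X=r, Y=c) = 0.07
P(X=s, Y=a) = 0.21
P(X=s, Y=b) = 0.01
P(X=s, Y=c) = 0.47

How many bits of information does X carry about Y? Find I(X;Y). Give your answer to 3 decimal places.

0.133 bits

Marginals: p(X) = (0.3100, 0.6900), p(Y) = (0.4400, 0.0200, 0.5400).
I(X;Y) = H(X) + H(Y) − H(X,Y).
H(X) = 0.8932, H(Y) = 1.1141, H(X,Y) = 1.8739.
I(X;Y) = 0.8932 + 1.1141 − 1.8739 = 0.133 bits.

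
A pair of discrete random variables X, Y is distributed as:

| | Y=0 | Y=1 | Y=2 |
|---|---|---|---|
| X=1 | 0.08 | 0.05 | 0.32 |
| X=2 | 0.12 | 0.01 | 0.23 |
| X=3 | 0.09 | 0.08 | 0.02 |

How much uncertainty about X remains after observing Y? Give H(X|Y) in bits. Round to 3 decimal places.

1.295 bits

Chain rule: H(X|Y) = H(X,Y) − H(Y).
Marginals: p(X) = (0.4500, 0.3600, 0.1900), p(Y) = (0.2900, 0.1400, 0.5700).
H(X,Y) = 2.6719 bits; H(Y) = 1.3773 bits.
H(X|Y) = 2.6719 − 1.3773 = 1.295 bits.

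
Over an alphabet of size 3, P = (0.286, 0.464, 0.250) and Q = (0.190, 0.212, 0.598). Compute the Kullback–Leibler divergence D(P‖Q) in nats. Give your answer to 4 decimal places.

D(P‖Q) = Σ p·ln(p/q).
  0.286·ln(0.286/0.190) = 0.11696
  0.464·ln(0.464/0.212) = 0.36345
  0.250·ln(0.250/0.598) = -0.21803
D(P‖Q) = 0.2624 nats.

0.2624 nats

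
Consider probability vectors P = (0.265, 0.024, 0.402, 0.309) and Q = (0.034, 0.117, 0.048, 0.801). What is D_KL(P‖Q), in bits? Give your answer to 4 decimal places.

1.5381 bits

D(P‖Q) = Σ p·log₂(p/q).
  0.265·log₂(0.265/0.034) = 0.78503
  0.024·log₂(0.024/0.117) = -0.05485
  0.402·log₂(0.402/0.048) = 1.23257
  0.309·log₂(0.309/0.801) = -0.42463
D(P‖Q) = 1.5381 bits.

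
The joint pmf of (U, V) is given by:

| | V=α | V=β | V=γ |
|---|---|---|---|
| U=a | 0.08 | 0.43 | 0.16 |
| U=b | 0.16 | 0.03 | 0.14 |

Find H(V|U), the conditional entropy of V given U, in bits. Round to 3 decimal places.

Chain rule: H(V|U) = H(U,V) − H(U).
Marginals: p(U) = (0.6700, 0.3300), p(V) = (0.2400, 0.4600, 0.3000).
H(U,V) = 2.2100 bits; H(U) = 0.9149 bits.
H(V|U) = 2.2100 − 0.9149 = 1.295 bits.

1.295 bits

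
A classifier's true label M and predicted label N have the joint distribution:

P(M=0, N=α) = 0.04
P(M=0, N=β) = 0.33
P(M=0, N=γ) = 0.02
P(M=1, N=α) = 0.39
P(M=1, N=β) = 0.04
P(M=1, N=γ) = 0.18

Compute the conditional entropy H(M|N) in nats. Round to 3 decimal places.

0.325 nats

Chain rule: H(M|N) = H(M,N) − H(N).
Marginals: p(M) = (0.3900, 0.6100), p(N) = (0.4300, 0.3700, 0.2000).
H(M,N) = 1.3775 nats; H(N) = 1.0527 nats.
H(M|N) = 1.3775 − 1.0527 = 0.325 nats.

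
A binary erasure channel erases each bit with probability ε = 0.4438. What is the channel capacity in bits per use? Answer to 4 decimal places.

Binary erasure channel: capacity C = 1 − ε.
C = 1 − 0.4438 = 0.5562 bits per channel use.

0.5562 bits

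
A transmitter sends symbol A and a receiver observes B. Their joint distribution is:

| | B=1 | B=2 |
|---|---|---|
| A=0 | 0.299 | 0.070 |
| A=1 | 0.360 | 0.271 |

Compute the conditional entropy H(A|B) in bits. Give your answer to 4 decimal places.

0.9047 bits

Marginals: p(A) = (0.3690, 0.6310), p(B) = (0.6590, 0.3410).
H(A|B) = Σ p(B) · H(A|B=·).
  B=1: p=0.6590, H(A|B=1) = 0.9938
  B=2: p=0.3410, H(A|B=2) = 0.7324
Weighted sum = 0.9047 bits.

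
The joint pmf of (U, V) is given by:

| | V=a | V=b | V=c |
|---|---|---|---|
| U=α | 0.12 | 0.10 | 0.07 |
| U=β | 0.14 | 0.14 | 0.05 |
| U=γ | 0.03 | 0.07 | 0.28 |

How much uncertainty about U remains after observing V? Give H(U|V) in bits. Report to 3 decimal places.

Marginals: p(U) = (0.2900, 0.3300, 0.3800), p(V) = (0.2900, 0.3100, 0.4000).
H(U|V) = Σ p(V) · H(U|V=·).
  V=a: p=0.2900, H(U|V=a) = 1.3726
  V=b: p=0.3100, H(U|V=b) = 1.5292
  V=c: p=0.4000, H(U|V=c) = 1.1753
Weighted sum = 1.342 bits.

1.342 bits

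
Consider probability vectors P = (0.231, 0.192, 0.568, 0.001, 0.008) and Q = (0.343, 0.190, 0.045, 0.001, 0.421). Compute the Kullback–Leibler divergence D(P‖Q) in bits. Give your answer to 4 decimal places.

1.9031 bits

D(P‖Q) = Σ p·log₂(p/q).
  0.231·log₂(0.231/0.343) = -0.13174
  0.192·log₂(0.192/0.190) = 0.00290
  0.568·log₂(0.568/0.045) = 2.07768
  0.001·log₂(0.001/0.001) = 0.00000
  0.008·log₂(0.008/0.421) = -0.04574
D(P‖Q) = 1.9031 bits.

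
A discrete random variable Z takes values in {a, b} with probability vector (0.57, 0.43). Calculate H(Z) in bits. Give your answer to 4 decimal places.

H(Z) = −Σ p·log₂ p.
  −(0.57)·log₂(0.57) = 0.46225
  −(0.43)·log₂(0.43) = 0.52356
Sum: 0.46225 + 0.52356 = 0.9858 bits.

0.9858 bits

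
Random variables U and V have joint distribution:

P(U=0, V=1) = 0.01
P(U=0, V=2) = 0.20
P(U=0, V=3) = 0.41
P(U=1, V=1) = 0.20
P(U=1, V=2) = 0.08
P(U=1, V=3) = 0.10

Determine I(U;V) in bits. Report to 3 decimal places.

Marginals: p(U) = (0.6200, 0.3800), p(V) = (0.2100, 0.2800, 0.5100).
I(U;V) = Σ p(x,y)·log₂[p(x,y)/(p(x)p(y))].
  (0,1): 0.01·log₂(0.0768) = -0.0370
  (0,2): 0.20·log₂(1.1521) = 0.0408
  (0,3): 0.41·log₂(1.2966) = 0.1537
  (1,1): 0.20·log₂(2.5063) = 0.2651
  (1,2): 0.08·log₂(0.7519) = -0.0329
  (1,3): 0.10·log₂(0.5160) = -0.0955
Sum = 0.294 bits.

0.294 bits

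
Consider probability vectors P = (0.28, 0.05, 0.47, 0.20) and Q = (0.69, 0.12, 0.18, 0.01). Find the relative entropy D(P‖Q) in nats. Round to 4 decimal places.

0.7539 nats

D(P‖Q) = Σ p·ln(p/q).
  0.28·ln(0.28/0.69) = -0.25253
  0.05·ln(0.05/0.12) = -0.04377
  0.47·ln(0.47/0.18) = 0.45109
  0.20·ln(0.20/0.01) = 0.59915
D(P‖Q) = 0.7539 nats.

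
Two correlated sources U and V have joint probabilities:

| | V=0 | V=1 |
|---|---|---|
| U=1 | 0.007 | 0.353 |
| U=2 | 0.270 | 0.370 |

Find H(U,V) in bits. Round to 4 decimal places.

H(U,V) = −Σ p(x,y)·log₂ p(x,y) over all 4 cells.
  cell (1,0): −0.007·log₂0.007 = 0.05011
  cell (1,1): −0.353·log₂0.353 = 0.53030
  cell (2,0): −0.270·log₂0.270 = 0.51002
  cell (2,1): −0.370·log₂0.370 = 0.53073
Sum = 1.6212 bits.

1.6212 bits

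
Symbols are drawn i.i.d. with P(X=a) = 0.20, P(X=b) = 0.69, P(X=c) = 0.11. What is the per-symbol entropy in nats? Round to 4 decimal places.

0.8207 nats

H(X) = −Σ p·ln p.
  −(0.20)·ln(0.20) = 0.32189
  −(0.69)·ln(0.69) = 0.25603
  −(0.11)·ln(0.11) = 0.24280
Sum: 0.32189 + 0.25603 + 0.24280 = 0.8207 nats.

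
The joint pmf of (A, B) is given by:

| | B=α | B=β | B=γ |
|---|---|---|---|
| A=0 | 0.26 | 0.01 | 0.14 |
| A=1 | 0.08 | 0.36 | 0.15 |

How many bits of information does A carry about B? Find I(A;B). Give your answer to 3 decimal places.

Marginals: p(A) = (0.4100, 0.5900), p(B) = (0.3400, 0.3700, 0.2900).
I(A;B) = H(A) + H(B) − H(A,B).
H(A) = 0.9765, H(B) = 1.5778, H(A,B) = 2.2015.
I(A;B) = 0.9765 + 1.5778 − 2.2015 = 0.353 bits.

0.353 bits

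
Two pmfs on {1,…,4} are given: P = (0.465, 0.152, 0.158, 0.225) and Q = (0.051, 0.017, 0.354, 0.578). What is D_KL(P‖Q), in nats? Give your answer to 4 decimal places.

D(P‖Q) = Σ p·ln(p/q).
  0.465·ln(0.465/0.051) = 1.02775
  0.152·ln(0.152/0.017) = 0.33298
  0.158·ln(0.158/0.354) = -0.12746
  0.225·ln(0.225/0.578) = -0.21228
D(P‖Q) = 1.0210 nats.

1.0210 nats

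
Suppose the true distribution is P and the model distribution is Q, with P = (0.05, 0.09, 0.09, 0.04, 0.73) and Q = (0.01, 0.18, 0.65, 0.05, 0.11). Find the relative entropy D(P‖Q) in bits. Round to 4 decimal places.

D(P‖Q) = Σ p·log₂(p/q).
  0.05·log₂(0.05/0.01) = 0.11610
  0.09·log₂(0.09/0.18) = -0.09000
  0.09·log₂(0.09/0.65) = -0.25672
  0.04·log₂(0.04/0.05) = -0.01288
  0.73·log₂(0.73/0.11) = 1.99319
D(P‖Q) = 1.7497 bits.

1.7497 bits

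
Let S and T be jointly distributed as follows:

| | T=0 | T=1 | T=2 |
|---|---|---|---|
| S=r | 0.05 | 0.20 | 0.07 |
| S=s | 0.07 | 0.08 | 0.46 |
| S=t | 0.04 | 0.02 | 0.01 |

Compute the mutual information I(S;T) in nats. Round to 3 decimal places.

0.183 nats

Marginals: p(S) = (0.3200, 0.6100, 0.0700), p(T) = (0.1600, 0.3000, 0.5400).
I(S;T) = H(S) + H(T) − H(S,T).
H(S) = 0.8523, H(T) = 0.9871, H(S,T) = 1.6563.
I(S;T) = 0.8523 + 0.9871 − 1.6563 = 0.183 nats.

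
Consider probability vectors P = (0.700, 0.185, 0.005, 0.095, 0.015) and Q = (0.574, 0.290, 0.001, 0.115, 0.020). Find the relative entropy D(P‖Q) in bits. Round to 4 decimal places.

D(P‖Q) = Σ p·log₂(p/q).
  0.700·log₂(0.700/0.574) = 0.20041
  0.185·log₂(0.185/0.290) = -0.11998
  0.005·log₂(0.005/0.001) = 0.01161
  0.095·log₂(0.095/0.115) = -0.02619
  0.015·log₂(0.015/0.020) = -0.00623
D(P‖Q) = 0.0596 bits.

0.0596 bits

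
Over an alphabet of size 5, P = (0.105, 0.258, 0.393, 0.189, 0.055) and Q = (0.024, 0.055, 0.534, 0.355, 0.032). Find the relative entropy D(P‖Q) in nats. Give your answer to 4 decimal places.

D(P‖Q) = Σ p·ln(p/q).
  0.105·ln(0.105/0.024) = 0.15497
  0.258·ln(0.258/0.055) = 0.39877
  0.393·ln(0.393/0.534) = -0.12049
  0.189·ln(0.189/0.355) = -0.11914
  0.055·ln(0.055/0.032) = 0.02979
D(P‖Q) = 0.3439 nats.

0.3439 nats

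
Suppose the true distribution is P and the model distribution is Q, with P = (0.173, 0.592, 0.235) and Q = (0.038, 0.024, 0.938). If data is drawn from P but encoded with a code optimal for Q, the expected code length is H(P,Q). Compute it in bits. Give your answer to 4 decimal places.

H(P,Q) = −Σ p·log₂ q.
  −0.173·log₂(0.038) = 0.81619
  −0.592·log₂(0.024) = 3.18545
  −0.235·log₂(0.938) = 0.02170
H(P,Q) = 4.0233 bits.

4.0233 bits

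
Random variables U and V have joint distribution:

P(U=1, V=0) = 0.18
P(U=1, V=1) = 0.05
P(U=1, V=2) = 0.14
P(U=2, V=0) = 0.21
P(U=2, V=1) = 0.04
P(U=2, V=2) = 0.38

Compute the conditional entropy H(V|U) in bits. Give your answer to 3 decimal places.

1.297 bits

Marginals: p(U) = (0.3700, 0.6300), p(V) = (0.3900, 0.0900, 0.5200).
H(V|U) = Σ p(U) · H(V|U=·).
  U=1: p=0.3700, H(V|U=1) = 1.4264
  U=2: p=0.6300, H(V|U=2) = 1.2208
Weighted sum = 1.297 bits.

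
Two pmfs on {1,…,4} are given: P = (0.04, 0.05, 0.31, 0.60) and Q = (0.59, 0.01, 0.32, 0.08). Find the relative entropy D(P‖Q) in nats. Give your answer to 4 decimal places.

1.1719 nats

D(P‖Q) = Σ p·ln(p/q).
  0.04·ln(0.04/0.59) = -0.10765
  0.05·ln(0.05/0.01) = 0.08047
  0.31·ln(0.31/0.32) = -0.00984
  0.60·ln(0.60/0.08) = 1.20894
D(P‖Q) = 1.1719 nats.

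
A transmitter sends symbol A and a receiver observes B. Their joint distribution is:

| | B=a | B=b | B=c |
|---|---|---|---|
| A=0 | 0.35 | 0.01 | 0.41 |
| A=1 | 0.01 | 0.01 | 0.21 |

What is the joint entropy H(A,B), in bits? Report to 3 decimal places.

1.730 bits

H(A,B) = −Σ p(x,y)·log₂ p(x,y) over all 6 cells.
  cell (0,a): −0.35·log₂0.35 = 0.5301
  cell (0,b): −0.01·log₂0.01 = 0.0664
  cell (0,c): −0.41·log₂0.41 = 0.5274
  cell (1,a): −0.01·log₂0.01 = 0.0664
  cell (1,b): −0.01·log₂0.01 = 0.0664
  cell (1,c): −0.21·log₂0.21 = 0.4728
Sum = 1.730 bits.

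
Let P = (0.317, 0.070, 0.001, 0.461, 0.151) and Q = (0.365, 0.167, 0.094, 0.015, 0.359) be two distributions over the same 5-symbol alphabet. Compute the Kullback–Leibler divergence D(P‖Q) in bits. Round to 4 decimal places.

1.9306 bits

D(P‖Q) = Σ p·log₂(p/q).
  0.317·log₂(0.317/0.365) = -0.06448
  0.070·log₂(0.070/0.167) = -0.08781
  0.001·log₂(0.001/0.094) = -0.00655
  0.461·log₂(0.461/0.015) = 2.27814
  0.151·log₂(0.151/0.359) = -0.18866
D(P‖Q) = 1.9306 bits.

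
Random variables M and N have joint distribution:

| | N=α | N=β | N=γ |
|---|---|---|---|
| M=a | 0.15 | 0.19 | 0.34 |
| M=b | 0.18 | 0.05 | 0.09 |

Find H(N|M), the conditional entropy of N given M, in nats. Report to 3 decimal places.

Marginals: p(M) = (0.6800, 0.3200), p(N) = (0.3300, 0.2400, 0.4300).
H(N|M) = Σ p(M) · H(N|M=·).
  M=a: p=0.6800, H(N|M=a) = 1.0363
  M=b: p=0.3200, H(N|M=b) = 0.9705
Weighted sum = 1.015 nats.

1.015 nats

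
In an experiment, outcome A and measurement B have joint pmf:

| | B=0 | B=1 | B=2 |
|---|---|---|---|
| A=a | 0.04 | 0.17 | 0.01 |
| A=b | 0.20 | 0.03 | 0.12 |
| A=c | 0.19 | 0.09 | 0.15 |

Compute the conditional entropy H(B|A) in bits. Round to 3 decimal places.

Chain rule: H(B|A) = H(A,B) − H(A).
Marginals: p(A) = (0.2200, 0.3500, 0.4300), p(B) = (0.4300, 0.2900, 0.2800).
H(A,B) = 2.8484 bits; H(A) = 1.5342 bits.
H(B|A) = 2.8484 − 1.5342 = 1.314 bits.

1.314 bits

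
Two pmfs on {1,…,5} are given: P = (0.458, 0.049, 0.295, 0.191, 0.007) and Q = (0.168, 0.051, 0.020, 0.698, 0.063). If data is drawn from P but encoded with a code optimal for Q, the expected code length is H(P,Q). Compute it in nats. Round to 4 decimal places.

H(P,Q) = −Σ p·ln q.
  −0.458·ln(0.168) = 0.81698
  −0.049·ln(0.051) = 0.14582
  −0.295·ln(0.020) = 1.15405
  −0.191·ln(0.698) = 0.06867
  −0.007·ln(0.063) = 0.01935
H(P,Q) = 2.2049 nats.

2.2049 nats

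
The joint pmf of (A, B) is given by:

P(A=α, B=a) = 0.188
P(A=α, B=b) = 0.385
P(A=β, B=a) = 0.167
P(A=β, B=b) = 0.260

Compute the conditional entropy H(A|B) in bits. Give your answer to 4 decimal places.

0.9815 bits

Chain rule: H(A|B) = H(A,B) − H(B).
Marginals: p(A) = (0.5730, 0.4270), p(B) = (0.3550, 0.6450).
H(A,B) = 1.9200 bits; H(B) = 0.9385 bits.
H(A|B) = 1.9200 − 0.9385 = 0.9815 bits.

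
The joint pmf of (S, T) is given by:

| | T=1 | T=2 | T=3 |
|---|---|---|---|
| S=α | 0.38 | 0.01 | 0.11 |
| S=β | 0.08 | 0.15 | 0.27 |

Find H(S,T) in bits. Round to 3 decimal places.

2.159 bits

H(S,T) = −Σ p(x,y)·log₂ p(x,y) over all 6 cells.
  cell (α,1): −0.38·log₂0.38 = 0.5305
  cell (α,2): −0.01·log₂0.01 = 0.0664
  cell (α,3): −0.11·log₂0.11 = 0.3503
  cell (β,1): −0.08·log₂0.08 = 0.2915
  cell (β,2): −0.15·log₂0.15 = 0.4105
  cell (β,3): −0.27·log₂0.27 = 0.5100
Sum = 2.159 bits.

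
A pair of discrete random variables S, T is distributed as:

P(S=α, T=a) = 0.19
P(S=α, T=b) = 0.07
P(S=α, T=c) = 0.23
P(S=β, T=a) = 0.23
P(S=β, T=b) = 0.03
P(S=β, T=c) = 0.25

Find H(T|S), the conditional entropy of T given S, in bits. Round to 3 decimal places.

Marginals: p(S) = (0.4900, 0.5100), p(T) = (0.4200, 0.1000, 0.4800).
H(T|S) = Σ p(S) · H(T|S=·).
  S=α: p=0.4900, H(T|S=α) = 1.4432
  S=β: p=0.5100, H(T|S=β) = 1.2628
Weighted sum = 1.351 bits.

1.351 bits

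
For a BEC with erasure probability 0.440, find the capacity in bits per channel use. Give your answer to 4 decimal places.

0.5600 bits

Binary erasure channel: capacity C = 1 − ε.
C = 1 − 0.440 = 0.5600 bits per channel use.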